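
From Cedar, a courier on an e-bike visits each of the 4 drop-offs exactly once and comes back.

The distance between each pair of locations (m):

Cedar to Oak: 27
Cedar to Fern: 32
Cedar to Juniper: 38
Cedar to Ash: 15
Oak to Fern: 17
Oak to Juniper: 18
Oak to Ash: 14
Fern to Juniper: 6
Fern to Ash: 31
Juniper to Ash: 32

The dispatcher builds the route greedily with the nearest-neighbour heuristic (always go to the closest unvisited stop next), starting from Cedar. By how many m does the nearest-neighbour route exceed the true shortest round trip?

The nearest-neighbour route is 5 m longer than optimal.

Cedar: Ash=15, Oak=27, Fern=32, Juniper=38 ⇒ Ash
Ash: Oak=14, Fern=31, Juniper=32 ⇒ Oak
Oak: Fern=17, Juniper=18 ⇒ Fern
Fern: Juniper=6 ⇒ Juniper
NN route Cedar → Ash → Oak → Fern → Juniper → Cedar costs 90.
Optimal: Cedar → Fern → Juniper → Oak → Ash → Cedar costs 85 (by enumerating all 12 distinct tours).
Excess = 90 − 85 = 5.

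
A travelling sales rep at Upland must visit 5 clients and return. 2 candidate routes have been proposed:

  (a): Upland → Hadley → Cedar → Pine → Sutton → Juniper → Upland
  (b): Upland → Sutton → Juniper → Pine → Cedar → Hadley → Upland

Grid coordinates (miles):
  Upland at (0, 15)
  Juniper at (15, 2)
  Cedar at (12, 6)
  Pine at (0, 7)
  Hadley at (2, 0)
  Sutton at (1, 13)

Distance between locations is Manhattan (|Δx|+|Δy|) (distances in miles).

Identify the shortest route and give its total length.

94 miles — (b) is the shortest.

(a): 17 + 16 + 13 + 7 + 25 + 28 = 106
(b): 3 + 25 + 20 + 13 + 16 + 17 = 94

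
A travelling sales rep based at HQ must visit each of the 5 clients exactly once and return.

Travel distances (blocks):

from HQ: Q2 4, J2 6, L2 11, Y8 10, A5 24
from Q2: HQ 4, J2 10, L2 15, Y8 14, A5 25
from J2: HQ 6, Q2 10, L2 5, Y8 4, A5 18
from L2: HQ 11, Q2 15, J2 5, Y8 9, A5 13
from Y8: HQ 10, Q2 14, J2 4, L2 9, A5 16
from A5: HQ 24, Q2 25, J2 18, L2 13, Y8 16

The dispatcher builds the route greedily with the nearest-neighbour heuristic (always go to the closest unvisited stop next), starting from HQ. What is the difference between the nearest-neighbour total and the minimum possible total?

HQ: Q2=4, J2=6, Y8=10, L2=11, A5=24 ⇒ Q2
Q2: J2=10, Y8=14, L2=15, A5=25 ⇒ J2
J2: Y8=4, L2=5, A5=18 ⇒ Y8
Y8: L2=9, A5=16 ⇒ L2
L2: A5=13 ⇒ A5
NN route HQ → Q2 → J2 → Y8 → L2 → A5 → HQ costs 64.
Optimal: HQ → Q2 → J2 → L2 → A5 → Y8 → HQ costs 58 (by enumerating all 60 distinct tours).
Excess = 64 − 58 = 6.

Excess over optimum: 6 blocks.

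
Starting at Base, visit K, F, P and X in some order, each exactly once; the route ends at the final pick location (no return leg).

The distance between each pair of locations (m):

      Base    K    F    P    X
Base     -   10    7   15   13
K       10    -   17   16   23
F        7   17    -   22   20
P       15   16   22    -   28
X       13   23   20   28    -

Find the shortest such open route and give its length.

There are 4! = 24 possible orderings.
Base → K → F → P → X: 10+17+22+28 = 77
Base → K → F → X → P: 10+17+20+28 = 75
Base → K → P → F → X: 10+16+22+20 = 68
Base → K → P → X → F: 10+16+28+20 = 74
Base → K → X → F → P: 10+23+20+22 = 75
Base → K → X → P → F: 10+23+28+22 = 83
Base → F → K → P → X: 7+17+16+28 = 68
Base → F → K → X → P: 7+17+23+28 = 75
Base → F → P → K → X: 7+22+16+23 = 68
Base → F → P → X → K: 7+22+28+23 = 80
Base → F → X → K → P: 7+20+23+16 = 66
Base → F → X → P → K: 7+20+28+16 = 71
Base → P → K → F → X: 15+16+17+20 = 68
Base → P → K → X → F: 15+16+23+20 = 74
… (10 more)
The minimum is 66.
One shortest path: Base → F → X → K → P.

Minimum one-way distance = 66 m.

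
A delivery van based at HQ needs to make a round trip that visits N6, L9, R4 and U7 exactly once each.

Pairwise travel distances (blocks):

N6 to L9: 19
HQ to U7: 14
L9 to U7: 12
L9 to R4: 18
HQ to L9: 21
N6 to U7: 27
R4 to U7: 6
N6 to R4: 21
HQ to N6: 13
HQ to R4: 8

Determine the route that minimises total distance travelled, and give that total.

Shortest round trip = 58 blocks.

There are 12 distinct closed tours to check (reversals are equivalent).
HQ→N6→L9→R4→U7→HQ: 13+19+18+6+14 = 70
HQ→N6→L9→U7→R4→HQ: 13+19+12+6+8 = 58
HQ→N6→R4→L9→U7→HQ: 13+21+18+12+14 = 78
HQ→N6→R4→U7→L9→HQ: 13+21+6+12+21 = 73
HQ→N6→U7→L9→R4→HQ: 13+27+12+18+8 = 78
HQ→N6→U7→R4→L9→HQ: 13+27+6+18+21 = 85
HQ→L9→N6→R4→U7→HQ: 21+19+21+6+14 = 81
HQ→L9→N6→U7→R4→HQ: 21+19+27+6+8 = 81
HQ→L9→R4→N6→U7→HQ: 21+18+21+27+14 = 101
HQ→L9→U7→N6→R4→HQ: 21+12+27+21+8 = 89
HQ→R4→N6→L9→U7→HQ: 8+21+19+12+14 = 74
HQ→R4→L9→N6→U7→HQ: 8+18+19+27+14 = 86
The minimum is 58.
One optimal route: HQ → N6 → L9 → U7 → R4 → HQ (or its reverse).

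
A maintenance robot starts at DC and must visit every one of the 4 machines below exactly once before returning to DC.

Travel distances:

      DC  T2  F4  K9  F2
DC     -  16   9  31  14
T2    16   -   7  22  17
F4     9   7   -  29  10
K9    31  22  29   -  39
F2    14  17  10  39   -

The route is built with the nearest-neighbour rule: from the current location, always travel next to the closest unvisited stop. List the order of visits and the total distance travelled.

From DC: distances to unvisited — F4=9, F2=14, T2=16, K9=31. Nearest is F4 (9).
From F4: distances to unvisited — T2=7, F2=10, K9=29. Nearest is T2 (7).
From T2: distances to unvisited — F2=17, K9=22. Nearest is F2 (17).
From F2: distances to unvisited — K9=39. Nearest is K9 (39).
Return K9→DC: 31.
Total = 9 + 7 + 17 + 39 + 31 = 103.

Nearest-neighbour total = 103; route DC → F4 → T2 → F2 → K9 → DC.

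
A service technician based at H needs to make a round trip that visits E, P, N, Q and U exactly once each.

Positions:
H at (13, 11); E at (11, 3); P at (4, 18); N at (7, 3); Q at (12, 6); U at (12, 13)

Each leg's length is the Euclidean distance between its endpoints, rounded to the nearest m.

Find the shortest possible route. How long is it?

There are 60 distinct closed tours to check (reversals are equivalent).
H→E→P→N→Q→U→H: 8+17+15+6+7+2 = 55
H→E→P→N→U→Q→H: 8+17+15+11+7+5 = 63
H→E→P→Q→N→U→H: 8+17+14+6+11+2 = 58
H→E→P→Q→U→N→H: 8+17+14+7+11+10 = 67
H→E→P→U→N→Q→H: 8+17+9+11+6+5 = 56
H→E→P→U→Q→N→H: 8+17+9+7+6+10 = 57
H→E→N→P→Q→U→H: 8+4+15+14+7+2 = 50
H→E→N→P→U→Q→H: 8+4+15+9+7+5 = 48
H→E→N→Q→P→U→H: 8+4+6+14+9+2 = 43
H→E→N→Q→U→P→H: 8+4+6+7+9+11 = 45
H→E→N→U→P→Q→H: 8+4+11+9+14+5 = 51
H→E→N→U→Q→P→H: 8+4+11+7+14+11 = 55
H→E→Q→P→N→U→H: 8+3+14+15+11+2 = 53
H→E→Q→P→U→N→H: 8+3+14+9+11+10 = 55
… (46 more)
H→Q→E→N→P→U→H: 5+3+4+15+9+2 = 38  ← best
The minimum is 38.
One optimal route: H → Q → E → N → P → U → H (or its reverse).

38 m — the shortest possible round trip.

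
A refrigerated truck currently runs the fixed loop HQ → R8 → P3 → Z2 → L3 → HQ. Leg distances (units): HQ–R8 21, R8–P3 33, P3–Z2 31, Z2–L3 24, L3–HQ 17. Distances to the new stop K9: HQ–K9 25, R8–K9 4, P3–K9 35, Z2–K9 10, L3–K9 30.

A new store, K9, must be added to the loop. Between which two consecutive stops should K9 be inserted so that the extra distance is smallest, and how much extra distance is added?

Adding 6 by placing K9 on the R8–P3 leg.

Insertion cost between consecutive stops i–j is d(i,K9) + d(K9,j) − d(i,j):
  between HQ and R8: 25 + 4 − 21 = 8
  between R8 and P3: 4 + 35 − 33 = 6
  between P3 and Z2: 35 + 10 − 31 = 14
  between Z2 and L3: 10 + 30 − 24 = 16
  between L3 and HQ: 30 + 25 − 17 = 38
Cheapest insertion is between R8 and P3, adding 6.
New total = 126 + 6 = 132.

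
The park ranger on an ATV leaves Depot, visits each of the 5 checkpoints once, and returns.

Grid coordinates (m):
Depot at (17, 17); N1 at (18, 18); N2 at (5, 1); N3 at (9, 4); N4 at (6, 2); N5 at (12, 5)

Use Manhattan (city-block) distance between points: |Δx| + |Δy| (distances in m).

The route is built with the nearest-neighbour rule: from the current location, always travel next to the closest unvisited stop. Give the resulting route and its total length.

From Depot: distances to unvisited — N1=2, N5=17, N3=21, N4=26, N2=28. Nearest is N1 (2).
From N1: distances to unvisited — N5=19, N3=23, N4=28, N2=30. Nearest is N5 (19).
From N5: distances to unvisited — N3=4, N4=9, N2=11. Nearest is N3 (4).
From N3: distances to unvisited — N4=5, N2=7. Nearest is N4 (5).
From N4: distances to unvisited — N2=2. Nearest is N2 (2).
Return N2→Depot: 28.
Total = 2 + 19 + 4 + 5 + 2 + 28 = 60.

Nearest-neighbour total = 60 m; route Depot → N1 → N5 → N3 → N4 → N2 → Depot.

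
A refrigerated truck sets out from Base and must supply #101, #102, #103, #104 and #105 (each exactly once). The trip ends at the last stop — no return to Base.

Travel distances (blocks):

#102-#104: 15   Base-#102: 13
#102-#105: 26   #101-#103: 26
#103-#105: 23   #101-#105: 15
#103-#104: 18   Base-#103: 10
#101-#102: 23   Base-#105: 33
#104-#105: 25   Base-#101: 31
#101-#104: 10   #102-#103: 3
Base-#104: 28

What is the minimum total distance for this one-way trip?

There are 5! = 120 possible orderings.
Base→#101→#102→#103→#104→#105: 31+23+3+18+25 = 100
Base→#101→#102→#103→#105→#104: 31+23+3+23+25 = 105
Base→#101→#102→#104→#103→#105: 31+23+15+18+23 = 110
Base→#101→#102→#104→#105→#103: 31+23+15+25+23 = 117
Base→#101→#102→#105→#103→#104: 31+23+26+23+18 = 121
Base→#101→#102→#105→#104→#103: 31+23+26+25+18 = 123
Base→#101→#103→#102→#104→#105: 31+26+3+15+25 = 100
Base→#101→#103→#102→#105→#104: 31+26+3+26+25 = 111
Base→#101→#103→#104→#102→#105: 31+26+18+15+26 = 116
Base→#101→#103→#104→#105→#102: 31+26+18+25+26 = 126
Base→#101→#103→#105→#102→#104: 31+26+23+26+15 = 121
Base→#101→#103→#105→#104→#102: 31+26+23+25+15 = 120
Base→#101→#104→#102→#103→#105: 31+10+15+3+23 = 82
Base→#101→#104→#102→#105→#103: 31+10+15+26+23 = 105
… (106 more)
Base→#103→#102→#104→#101→#105: 10+3+15+10+15 = 53  ← best
The minimum is 53.
One shortest path: Base → #103 → #102 → #104 → #101 → #105.

53 blocks — the minimum one-way total.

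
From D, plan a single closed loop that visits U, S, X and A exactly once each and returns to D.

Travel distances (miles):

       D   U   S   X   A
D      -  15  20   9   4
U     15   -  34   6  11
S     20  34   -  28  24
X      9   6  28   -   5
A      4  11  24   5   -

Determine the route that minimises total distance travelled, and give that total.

Minimum total distance: 69 miles.

With 4 stops there are 4!/2 = 12 distinct round trips (a route and its reverse cost the same).
D→U→S→X→A→D: 15+34+28+5+4 = 86
D→U→S→A→X→D: 15+34+24+5+9 = 87
D→U→X→S→A→D: 15+6+28+24+4 = 77
D→U→X→A→S→D: 15+6+5+24+20 = 70
D→U→A→S→X→D: 15+11+24+28+9 = 87
D→U→A→X→S→D: 15+11+5+28+20 = 79
D→S→U→X→A→D: 20+34+6+5+4 = 69
D→S→U→A→X→D: 20+34+11+5+9 = 79
D→S→X→U→A→D: 20+28+6+11+4 = 69
D→S→A→U→X→D: 20+24+11+6+9 = 70
D→X→U→S→A→D: 9+6+34+24+4 = 77
D→X→S→U→A→D: 9+28+34+11+4 = 86
The minimum is 69.
One optimal route: D → S → U → X → A → D (or its reverse).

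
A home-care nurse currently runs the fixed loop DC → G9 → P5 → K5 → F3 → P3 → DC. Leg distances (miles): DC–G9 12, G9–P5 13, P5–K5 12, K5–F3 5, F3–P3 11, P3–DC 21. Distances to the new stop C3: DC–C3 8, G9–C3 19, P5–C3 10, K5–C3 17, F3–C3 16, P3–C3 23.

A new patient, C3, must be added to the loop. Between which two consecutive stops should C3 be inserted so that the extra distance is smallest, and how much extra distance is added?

Insertion cost between consecutive stops i–j is d(i,C3) + d(C3,j) − d(i,j):
  between DC and G9: 8 + 19 − 12 = 15
  between G9 and P5: 19 + 10 − 13 = 16
  between P5 and K5: 10 + 17 − 12 = 15
  between K5 and F3: 17 + 16 − 5 = 28
  between F3 and P3: 16 + 23 − 11 = 28
  between P3 and DC: 23 + 8 − 21 = 10
Cheapest insertion is between P3 and DC, adding 10.
New total = 74 + 10 = 84.

+10 miles — insert C3 between P3 and DC.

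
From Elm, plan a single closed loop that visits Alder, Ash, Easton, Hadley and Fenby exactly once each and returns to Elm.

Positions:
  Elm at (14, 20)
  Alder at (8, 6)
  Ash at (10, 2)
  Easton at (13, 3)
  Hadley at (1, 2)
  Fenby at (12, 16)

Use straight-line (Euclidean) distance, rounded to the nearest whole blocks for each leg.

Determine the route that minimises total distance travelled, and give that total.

52 blocks — the shortest possible round trip.

Elm-Alder-Ash-Easton-Hadley-Fenby-Elm: 15+4+3+12+18+4 = 56
Elm-Alder-Ash-Easton-Fenby-Hadley-Elm: 15+4+3+13+18+22 = 75
Elm-Alder-Ash-Hadley-Easton-Fenby-Elm: 15+4+9+12+13+4 = 57
Elm-Alder-Ash-Hadley-Fenby-Easton-Elm: 15+4+9+18+13+17 = 76
Elm-Alder-Ash-Fenby-Easton-Hadley-Elm: 15+4+14+13+12+22 = 80
Elm-Alder-Ash-Fenby-Hadley-Easton-Elm: 15+4+14+18+12+17 = 80
Elm-Alder-Easton-Ash-Hadley-Fenby-Elm: 15+6+3+9+18+4 = 55
Elm-Alder-Easton-Ash-Fenby-Hadley-Elm: 15+6+3+14+18+22 = 78
Elm-Alder-Easton-Hadley-Ash-Fenby-Elm: 15+6+12+9+14+4 = 60
Elm-Alder-Easton-Hadley-Fenby-Ash-Elm: 15+6+12+18+14+18 = 83
Elm-Alder-Easton-Fenby-Ash-Hadley-Elm: 15+6+13+14+9+22 = 79
Elm-Alder-Easton-Fenby-Hadley-Ash-Elm: 15+6+13+18+9+18 = 79
Elm-Alder-Hadley-Ash-Easton-Fenby-Elm: 15+8+9+3+13+4 = 52
Elm-Alder-Hadley-Ash-Fenby-Easton-Elm: 15+8+9+14+13+17 = 76
… (46 more)
The minimum is 52.
One optimal route: Elm → Alder → Hadley → Ash → Easton → Fenby → Elm (or its reverse).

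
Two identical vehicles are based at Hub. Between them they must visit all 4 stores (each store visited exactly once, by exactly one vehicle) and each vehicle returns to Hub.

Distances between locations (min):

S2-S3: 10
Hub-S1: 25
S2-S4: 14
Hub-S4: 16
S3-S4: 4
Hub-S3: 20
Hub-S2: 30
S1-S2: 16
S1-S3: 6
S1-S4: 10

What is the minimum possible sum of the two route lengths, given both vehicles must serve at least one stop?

There are 2^3 − 1 = 7 ways to divide the 4 stops into two non-empty groups. For each, the best each vehicle can do is its own shortest tour through its group:
  {S1} + {S2, S3, S4}: 50 + 60 = 110
  {S2} + {S1, S3, S4}: 60 + 51 = 111
  {S1, S2} + {S3, S4}: 71 + 40 = 111
  {S3} + {S1, S2, S4}: 40 + 71 = 111
  {S1, S3} + {S2, S4}: 51 + 60 = 111
  {S2, S3} + {S1, S4}: 60 + 51 = 111
  … (7 splits in total)
  {S1, S2, S3} + {S4}: 71 + 32 = 103  ← best
Best: vehicle 1 Hub → S1 → S2 → S3 → Hub = 71; vehicle 2 Hub → S4 → Hub = 32; combined 103.

Minimum combined distance: 103 min.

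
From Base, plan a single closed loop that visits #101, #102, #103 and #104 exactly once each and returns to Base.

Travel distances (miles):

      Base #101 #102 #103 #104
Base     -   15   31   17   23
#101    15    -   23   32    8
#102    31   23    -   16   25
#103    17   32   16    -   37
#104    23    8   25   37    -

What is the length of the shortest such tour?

With 4 stops there are 4!/2 = 12 distinct round trips (a route and its reverse cost the same).
Base→#101→#102→#103→#104→Base: 15+23+16+37+23 = 114
Base→#101→#102→#104→#103→Base: 15+23+25+37+17 = 117
Base→#101→#103→#102→#104→Base: 15+32+16+25+23 = 111
Base→#101→#103→#104→#102→Base: 15+32+37+25+31 = 140
Base→#101→#104→#102→#103→Base: 15+8+25+16+17 = 81
Base→#101→#104→#103→#102→Base: 15+8+37+16+31 = 107
Base→#102→#101→#103→#104→Base: 31+23+32+37+23 = 146
Base→#102→#101→#104→#103→Base: 31+23+8+37+17 = 116
Base→#102→#103→#101→#104→Base: 31+16+32+8+23 = 110
Base→#102→#104→#101→#103→Base: 31+25+8+32+17 = 113
Base→#103→#101→#102→#104→Base: 17+32+23+25+23 = 120
Base→#103→#102→#101→#104→Base: 17+16+23+8+23 = 87
The minimum is 81.
One optimal route: Base → #101 → #104 → #102 → #103 → Base (or its reverse).

Shortest round trip = 81 miles.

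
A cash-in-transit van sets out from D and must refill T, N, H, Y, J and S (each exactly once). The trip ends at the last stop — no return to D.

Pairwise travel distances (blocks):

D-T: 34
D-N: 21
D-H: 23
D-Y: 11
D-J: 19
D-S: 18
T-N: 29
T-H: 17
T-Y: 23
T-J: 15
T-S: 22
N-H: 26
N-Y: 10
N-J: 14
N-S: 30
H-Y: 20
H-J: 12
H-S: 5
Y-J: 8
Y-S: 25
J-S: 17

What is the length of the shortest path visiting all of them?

Shortest open route: 72 blocks.

There are 6! = 720 possible orderings.
D - T - N - H - Y - J - S: 34+29+26+20+8+17 = 134
D - T - N - H - Y - S - J: 34+29+26+20+25+17 = 151
D - T - N - H - J - Y - S: 34+29+26+12+8+25 = 134
D - T - N - H - J - S - Y: 34+29+26+12+17+25 = 143
D - T - N - H - S - Y - J: 34+29+26+5+25+8 = 127
D - T - N - H - S - J - Y: 34+29+26+5+17+8 = 119
D - T - N - Y - H - J - S: 34+29+10+20+12+17 = 122
D - T - N - Y - H - S - J: 34+29+10+20+5+17 = 115
… (712 more)
D - Y - N - J - T - H - S: 11+10+14+15+17+5 = 72  ← best
The minimum is 72.
One shortest path: D → Y → N → J → T → H → S.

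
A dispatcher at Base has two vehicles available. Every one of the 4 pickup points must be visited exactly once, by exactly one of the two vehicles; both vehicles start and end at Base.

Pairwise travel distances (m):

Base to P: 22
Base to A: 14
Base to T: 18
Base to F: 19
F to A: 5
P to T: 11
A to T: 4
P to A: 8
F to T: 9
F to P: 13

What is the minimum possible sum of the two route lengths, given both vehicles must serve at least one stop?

There are 2^3 − 1 = 7 ways to divide the 4 stops into two non-empty groups. For each, the best each vehicle can do is its own shortest tour through its group:
  {F} + {P, A, T}: 38 + 51 = 89
  {P} + {F, A, T}: 44 + 46 = 90
  {F, P} + {A, T}: 54 + 36 = 90
  {A} + {F, P, T}: 28 + 61 = 89
  {F, A} + {P, T}: 38 + 51 = 89
  {P, A} + {F, T}: 44 + 46 = 90
  … (7 splits in total)
Best: vehicle 1 Base → F → Base = 38; vehicle 2 Base → P → T → A → Base = 51; combined 89.

Minimum combined distance: 89 m.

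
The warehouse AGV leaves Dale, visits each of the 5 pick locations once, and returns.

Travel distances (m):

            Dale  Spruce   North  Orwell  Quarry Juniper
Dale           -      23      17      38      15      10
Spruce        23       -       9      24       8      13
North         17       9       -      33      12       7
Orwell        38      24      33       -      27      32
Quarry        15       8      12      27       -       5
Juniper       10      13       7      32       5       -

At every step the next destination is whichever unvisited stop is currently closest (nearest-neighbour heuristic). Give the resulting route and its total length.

Nearest-neighbour total = 103 m; route Dale → Juniper → Quarry → Spruce → North → Orwell → Dale.

Dale → [Juniper:10 / Quarry:15 / North:17 / Spruce:23 / Orwell:38] → Juniper (10)
Juniper → [Quarry:5 / North:7 / Spruce:13 / Orwell:32] → Quarry (5)
Quarry → [Spruce:8 / North:12 / Orwell:27] → Spruce (8)
Spruce → [North:9 / Orwell:24] → North (9)
North → [Orwell:33] → Orwell (33)
Return Orwell→Dale: 38.
Total = 10 + 5 + 8 + 9 + 33 + 38 = 103.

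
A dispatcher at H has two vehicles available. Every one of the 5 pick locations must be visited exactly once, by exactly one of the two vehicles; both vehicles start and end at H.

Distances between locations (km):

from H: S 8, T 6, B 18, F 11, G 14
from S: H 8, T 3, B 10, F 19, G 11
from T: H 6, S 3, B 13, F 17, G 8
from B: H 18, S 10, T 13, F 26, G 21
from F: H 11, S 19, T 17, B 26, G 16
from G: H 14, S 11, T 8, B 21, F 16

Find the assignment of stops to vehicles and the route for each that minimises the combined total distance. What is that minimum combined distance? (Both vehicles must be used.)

Check every non-empty split of the stops between the two vehicles; for each half take its own optimal tour:
  {S} + {T, B, F, G}: 16 + 66 = 82
  {T} + {S, B, F, G}: 12 + 66 = 78
  {S, T} + {B, F, G}: 17 + 66 = 83
  {B} + {S, T, F, G}: 36 + 46 = 82
  {S, B} + {T, F, G}: 36 + 41 = 77
  {T, B} + {S, F, G}: 37 + 46 = 83
  … (15 splits in total)
  {F} + {S, T, B, G}: 22 + 53 = 75  ← best
Best: vehicle 1 H → F → H = 22; vehicle 2 H → S → B → T → G → H = 53; combined 75.

Minimum combined distance: 75 km.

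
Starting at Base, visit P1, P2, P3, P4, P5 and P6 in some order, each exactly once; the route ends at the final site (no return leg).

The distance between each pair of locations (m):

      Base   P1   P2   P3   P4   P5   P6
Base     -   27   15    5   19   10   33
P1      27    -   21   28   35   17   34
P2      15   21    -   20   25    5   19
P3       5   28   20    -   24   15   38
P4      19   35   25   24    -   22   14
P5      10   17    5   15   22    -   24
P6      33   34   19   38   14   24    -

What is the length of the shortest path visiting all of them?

84 m — the minimum one-way total.

There are 6! = 720 possible orderings.
Base → P1 → P2 → P3 → P4 → P5 → P6: 27+21+20+24+22+24 = 138
Base → P1 → P2 → P3 → P4 → P6 → P5: 27+21+20+24+14+24 = 130
Base → P1 → P2 → P3 → P5 → P4 → P6: 27+21+20+15+22+14 = 119
Base → P1 → P2 → P3 → P5 → P6 → P4: 27+21+20+15+24+14 = 121
Base → P1 → P2 → P3 → P6 → P4 → P5: 27+21+20+38+14+22 = 142
Base → P1 → P2 → P3 → P6 → P5 → P4: 27+21+20+38+24+22 = 152
Base → P1 → P2 → P4 → P3 → P5 → P6: 27+21+25+24+15+24 = 136
Base → P1 → P2 → P4 → P3 → P6 → P5: 27+21+25+24+38+24 = 159
… (712 more)
Base → P3 → P4 → P6 → P2 → P5 → P1: 5+24+14+19+5+17 = 84  ← best
The minimum is 84.
One shortest path: Base → P3 → P4 → P6 → P2 → P5 → P1.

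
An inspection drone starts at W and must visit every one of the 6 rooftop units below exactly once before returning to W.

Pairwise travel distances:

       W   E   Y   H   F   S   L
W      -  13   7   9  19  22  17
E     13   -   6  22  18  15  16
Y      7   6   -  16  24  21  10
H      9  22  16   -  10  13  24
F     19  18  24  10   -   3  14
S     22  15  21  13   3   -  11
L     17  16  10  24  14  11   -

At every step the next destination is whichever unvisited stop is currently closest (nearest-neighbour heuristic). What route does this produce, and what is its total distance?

Total distance 82 via the nearest-neighbour route W → Y → E → S → F → H → L → W.

W → [Y:7 / H:9 / E:13 / L:17 / F:19 / S:22] → Y (7)
Y → [E:6 / L:10 / H:16 / S:21 / F:24] → E (6)
E → [S:15 / L:16 / F:18 / H:22] → S (15)
S → [F:3 / L:11 / H:13] → F (3)
F → [H:10 / L:14] → H (10)
H → [L:24] → L (24)
Return L→W: 17.
Total = 7 + 6 + 15 + 3 + 10 + 24 + 17 = 82.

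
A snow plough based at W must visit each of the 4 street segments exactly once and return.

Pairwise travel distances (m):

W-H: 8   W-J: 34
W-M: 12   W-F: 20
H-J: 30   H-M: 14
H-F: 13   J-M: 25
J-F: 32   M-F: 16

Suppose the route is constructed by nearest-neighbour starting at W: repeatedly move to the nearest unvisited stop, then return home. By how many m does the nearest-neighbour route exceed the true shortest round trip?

From W: H=8, M=12, F=20, J=34 → choose H (8).
From H: F=13, M=14, J=30 → choose F (13).
From F: M=16, J=32 → choose M (16).
From M: J=25 → choose J (25).
NN route W → H → F → M → J → W costs 96.
Optimal: W → H → F → J → M → W costs 90 (by enumerating all 12 distinct tours).
Excess = 96 − 90 = 6.

6 m longer than the optimal tour.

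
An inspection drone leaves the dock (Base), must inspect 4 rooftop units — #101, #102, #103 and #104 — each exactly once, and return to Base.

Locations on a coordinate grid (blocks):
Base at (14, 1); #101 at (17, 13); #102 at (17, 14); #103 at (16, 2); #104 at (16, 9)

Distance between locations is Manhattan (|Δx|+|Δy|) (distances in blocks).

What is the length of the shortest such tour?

Base → #101 → #102 → #103 → #104 → Base: 15+1+13+7+10 = 46
Base → #101 → #102 → #104 → #103 → Base: 15+1+6+7+3 = 32
Base → #101 → #103 → #102 → #104 → Base: 15+12+13+6+10 = 56
Base → #101 → #103 → #104 → #102 → Base: 15+12+7+6+16 = 56
Base → #101 → #104 → #102 → #103 → Base: 15+5+6+13+3 = 42
Base → #101 → #104 → #103 → #102 → Base: 15+5+7+13+16 = 56
Base → #102 → #101 → #103 → #104 → Base: 16+1+12+7+10 = 46
Base → #102 → #101 → #104 → #103 → Base: 16+1+5+7+3 = 32
Base → #102 → #103 → #101 → #104 → Base: 16+13+12+5+10 = 56
Base → #102 → #104 → #101 → #103 → Base: 16+6+5+12+3 = 42
Base → #103 → #101 → #102 → #104 → Base: 3+12+1+6+10 = 32
Base → #103 → #102 → #101 → #104 → Base: 3+13+1+5+10 = 32
The minimum is 32.
One optimal route: Base → #101 → #102 → #104 → #103 → Base (or its reverse).

32 blocks — the shortest possible round trip.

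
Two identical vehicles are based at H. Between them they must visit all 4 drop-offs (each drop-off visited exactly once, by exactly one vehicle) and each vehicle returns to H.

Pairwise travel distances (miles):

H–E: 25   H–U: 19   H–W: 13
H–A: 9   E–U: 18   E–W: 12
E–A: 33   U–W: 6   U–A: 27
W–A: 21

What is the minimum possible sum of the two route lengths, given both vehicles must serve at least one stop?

Check every non-empty split of the stops between the two vehicles; for each half take its own optimal tour:
  {E} + {U, W, A}: 50 + 55 = 105
  {U} + {E, W, A}: 38 + 67 = 105
  {E, U} + {W, A}: 62 + 43 = 105
  {W} + {E, U, A}: 26 + 79 = 105
  {E, W} + {U, A}: 50 + 55 = 105
  {U, W} + {E, A}: 38 + 67 = 105
  … (7 splits in total)
  {E, U, W} + {A}: 62 + 18 = 80  ← best
Best: vehicle 1 H → E → U → W → H = 62; vehicle 2 H → A → H = 18; combined 80.

80 miles — the smallest possible combined total.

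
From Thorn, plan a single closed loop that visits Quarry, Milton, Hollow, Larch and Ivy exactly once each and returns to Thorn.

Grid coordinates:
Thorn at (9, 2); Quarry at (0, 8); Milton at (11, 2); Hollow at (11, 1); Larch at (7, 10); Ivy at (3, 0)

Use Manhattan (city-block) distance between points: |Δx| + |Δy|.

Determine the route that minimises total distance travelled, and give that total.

With 5 stops there are 5!/2 = 60 distinct round trips (a route and its reverse cost the same).
Thorn-Quarry-Milton-Hollow-Larch-Ivy-Thorn: 15+17+1+13+14+8 = 68
Thorn-Quarry-Milton-Hollow-Ivy-Larch-Thorn: 15+17+1+9+14+10 = 66
Thorn-Quarry-Milton-Larch-Hollow-Ivy-Thorn: 15+17+12+13+9+8 = 74
Thorn-Quarry-Milton-Larch-Ivy-Hollow-Thorn: 15+17+12+14+9+3 = 70
Thorn-Quarry-Milton-Ivy-Hollow-Larch-Thorn: 15+17+10+9+13+10 = 74
Thorn-Quarry-Milton-Ivy-Larch-Hollow-Thorn: 15+17+10+14+13+3 = 72
Thorn-Quarry-Hollow-Milton-Larch-Ivy-Thorn: 15+18+1+12+14+8 = 68
Thorn-Quarry-Hollow-Milton-Ivy-Larch-Thorn: 15+18+1+10+14+10 = 68
Thorn-Quarry-Hollow-Larch-Milton-Ivy-Thorn: 15+18+13+12+10+8 = 76
Thorn-Quarry-Hollow-Larch-Ivy-Milton-Thorn: 15+18+13+14+10+2 = 72
Thorn-Quarry-Hollow-Ivy-Milton-Larch-Thorn: 15+18+9+10+12+10 = 74
Thorn-Quarry-Hollow-Ivy-Larch-Milton-Thorn: 15+18+9+14+12+2 = 70
Thorn-Quarry-Larch-Milton-Hollow-Ivy-Thorn: 15+9+12+1+9+8 = 54
Thorn-Quarry-Larch-Milton-Ivy-Hollow-Thorn: 15+9+12+10+9+3 = 58
… (46 more)
Thorn-Milton-Hollow-Ivy-Quarry-Larch-Thorn: 2+1+9+11+9+10 = 42  ← best
The minimum is 42.
One optimal route: Thorn → Milton → Hollow → Ivy → Quarry → Larch → Thorn (or its reverse).

Shortest round trip = 42.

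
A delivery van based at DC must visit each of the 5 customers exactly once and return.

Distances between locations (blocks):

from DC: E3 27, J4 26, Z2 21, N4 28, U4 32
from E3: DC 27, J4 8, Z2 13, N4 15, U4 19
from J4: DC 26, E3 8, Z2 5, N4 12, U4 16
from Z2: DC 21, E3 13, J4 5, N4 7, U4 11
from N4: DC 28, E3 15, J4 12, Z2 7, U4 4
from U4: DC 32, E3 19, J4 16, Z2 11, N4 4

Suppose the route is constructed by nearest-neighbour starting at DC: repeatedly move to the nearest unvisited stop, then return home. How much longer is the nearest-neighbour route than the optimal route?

DC: Z2=21, J4=26, E3=27, N4=28, U4=32 ⇒ Z2
Z2: J4=5, N4=7, U4=11, E3=13 ⇒ J4
J4: E3=8, N4=12, U4=16 ⇒ E3
E3: N4=15, U4=19 ⇒ N4
N4: U4=4 ⇒ U4
NN route DC → Z2 → J4 → E3 → N4 → U4 → DC costs 85.
Optimal: DC → E3 → J4 → Z2 → N4 → U4 → DC costs 83 (by enumerating all 60 distinct tours).
Excess = 85 − 83 = 2.

Excess over optimum: 2 blocks.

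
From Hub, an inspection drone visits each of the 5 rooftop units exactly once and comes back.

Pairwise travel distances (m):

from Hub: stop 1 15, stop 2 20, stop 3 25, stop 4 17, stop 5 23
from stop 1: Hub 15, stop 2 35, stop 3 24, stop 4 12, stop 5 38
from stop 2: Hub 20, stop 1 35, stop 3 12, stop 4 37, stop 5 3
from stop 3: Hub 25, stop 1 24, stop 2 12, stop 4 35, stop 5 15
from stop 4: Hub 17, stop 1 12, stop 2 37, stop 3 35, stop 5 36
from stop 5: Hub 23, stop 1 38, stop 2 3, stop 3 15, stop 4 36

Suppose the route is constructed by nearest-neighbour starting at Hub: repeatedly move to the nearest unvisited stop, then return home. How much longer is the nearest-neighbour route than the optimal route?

Excess over optimum: 9 m.

Hub: stop 1=15, stop 4=17, stop 2=20, stop 5=23, stop 3=25 ⇒ stop 1
stop 1: stop 4=12, stop 3=24, stop 2=35, stop 5=38 ⇒ stop 4
stop 4: stop 3=35, stop 5=36, stop 2=37 ⇒ stop 3
stop 3: stop 2=12, stop 5=15 ⇒ stop 2
stop 2: stop 5=3 ⇒ stop 5
NN route Hub → stop 1 → stop 4 → stop 3 → stop 2 → stop 5 → Hub costs 100.
Optimal: Hub → stop 2 → stop 5 → stop 3 → stop 1 → stop 4 → Hub costs 91 (by enumerating all 60 distinct tours).
Excess = 100 − 91 = 9.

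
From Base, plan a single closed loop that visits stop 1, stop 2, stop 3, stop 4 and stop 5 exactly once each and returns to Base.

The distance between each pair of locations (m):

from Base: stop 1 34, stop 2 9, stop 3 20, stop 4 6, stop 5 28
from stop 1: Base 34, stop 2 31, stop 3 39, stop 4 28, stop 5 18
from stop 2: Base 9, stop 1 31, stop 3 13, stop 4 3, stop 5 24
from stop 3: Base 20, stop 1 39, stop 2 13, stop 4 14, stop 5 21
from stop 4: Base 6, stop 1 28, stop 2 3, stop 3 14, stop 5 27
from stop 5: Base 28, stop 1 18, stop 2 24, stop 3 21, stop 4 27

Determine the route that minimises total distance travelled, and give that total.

Minimum total distance: 95 m.

With 5 stops there are 5!/2 = 60 distinct round trips (a route and its reverse cost the same).
Base → stop 1 → stop 2 → stop 3 → stop 4 → stop 5 → Base: 34+31+13+14+27+28 = 147
Base → stop 1 → stop 2 → stop 3 → stop 5 → stop 4 → Base: 34+31+13+21+27+6 = 132
Base → stop 1 → stop 2 → stop 4 → stop 3 → stop 5 → Base: 34+31+3+14+21+28 = 131
Base → stop 1 → stop 2 → stop 4 → stop 5 → stop 3 → Base: 34+31+3+27+21+20 = 136
Base → stop 1 → stop 2 → stop 5 → stop 3 → stop 4 → Base: 34+31+24+21+14+6 = 130
Base → stop 1 → stop 2 → stop 5 → stop 4 → stop 3 → Base: 34+31+24+27+14+20 = 150
Base → stop 1 → stop 3 → stop 2 → stop 4 → stop 5 → Base: 34+39+13+3+27+28 = 144
Base → stop 1 → stop 3 → stop 2 → stop 5 → stop 4 → Base: 34+39+13+24+27+6 = 143
Base → stop 1 → stop 3 → stop 4 → stop 2 → stop 5 → Base: 34+39+14+3+24+28 = 142
Base → stop 1 → stop 3 → stop 4 → stop 5 → stop 2 → Base: 34+39+14+27+24+9 = 147
Base → stop 1 → stop 3 → stop 5 → stop 2 → stop 4 → Base: 34+39+21+24+3+6 = 127
Base → stop 1 → stop 3 → stop 5 → stop 4 → stop 2 → Base: 34+39+21+27+3+9 = 133
Base → stop 1 → stop 4 → stop 2 → stop 3 → stop 5 → Base: 34+28+3+13+21+28 = 127
Base → stop 1 → stop 4 → stop 2 → stop 5 → stop 3 → Base: 34+28+3+24+21+20 = 130
… (46 more)
Base → stop 1 → stop 5 → stop 3 → stop 2 → stop 4 → Base: 34+18+21+13+3+6 = 95  ← best
The minimum is 95.
One optimal route: Base → stop 1 → stop 5 → stop 3 → stop 2 → stop 4 → Base (or its reverse).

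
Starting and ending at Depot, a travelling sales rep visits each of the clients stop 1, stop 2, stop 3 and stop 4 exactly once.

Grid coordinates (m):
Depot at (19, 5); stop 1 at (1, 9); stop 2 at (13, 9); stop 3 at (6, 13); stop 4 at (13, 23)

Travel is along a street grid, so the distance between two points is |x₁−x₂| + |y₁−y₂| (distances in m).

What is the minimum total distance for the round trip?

Minimum total distance: 72 m.

Depot-stop 1-stop 2-stop 3-stop 4-Depot: 22+12+11+17+24 = 86
Depot-stop 1-stop 2-stop 4-stop 3-Depot: 22+12+14+17+21 = 86
Depot-stop 1-stop 3-stop 2-stop 4-Depot: 22+9+11+14+24 = 80
Depot-stop 1-stop 3-stop 4-stop 2-Depot: 22+9+17+14+10 = 72
Depot-stop 1-stop 4-stop 2-stop 3-Depot: 22+26+14+11+21 = 94
Depot-stop 1-stop 4-stop 3-stop 2-Depot: 22+26+17+11+10 = 86
Depot-stop 2-stop 1-stop 3-stop 4-Depot: 10+12+9+17+24 = 72
Depot-stop 2-stop 1-stop 4-stop 3-Depot: 10+12+26+17+21 = 86
Depot-stop 2-stop 3-stop 1-stop 4-Depot: 10+11+9+26+24 = 80
Depot-stop 2-stop 4-stop 1-stop 3-Depot: 10+14+26+9+21 = 80
Depot-stop 3-stop 1-stop 2-stop 4-Depot: 21+9+12+14+24 = 80
Depot-stop 3-stop 2-stop 1-stop 4-Depot: 21+11+12+26+24 = 94
The minimum is 72.
One optimal route: Depot → stop 1 → stop 3 → stop 4 → stop 2 → Depot (or its reverse).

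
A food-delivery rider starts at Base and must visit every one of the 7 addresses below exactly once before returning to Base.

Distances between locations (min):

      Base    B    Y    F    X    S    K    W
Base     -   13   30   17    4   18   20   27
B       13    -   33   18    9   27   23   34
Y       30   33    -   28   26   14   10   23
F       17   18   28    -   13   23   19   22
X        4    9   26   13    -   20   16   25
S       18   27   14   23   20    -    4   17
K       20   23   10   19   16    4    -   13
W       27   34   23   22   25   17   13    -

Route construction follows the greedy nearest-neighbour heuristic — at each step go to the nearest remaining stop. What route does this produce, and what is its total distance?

At Base the remaining stops are X 4, B 13, F 17, S 18, K 20, W 27, Y 30; go to X.
At X the remaining stops are B 9, F 13, K 16, S 20, W 25, Y 26; go to B.
At B the remaining stops are F 18, K 23, S 27, Y 33, W 34; go to F.
At F the remaining stops are K 19, W 22, S 23, Y 28; go to K.
At K the remaining stops are S 4, Y 10, W 13; go to S.
At S the remaining stops are Y 14, W 17; go to Y.
At Y the remaining stops are W 23; go to W.
Return W→Base: 27.
Total = 4 + 9 + 18 + 19 + 4 + 14 + 23 + 27 = 118.

Total distance 118 min via the nearest-neighbour route Base → X → B → F → K → S → Y → W → Base.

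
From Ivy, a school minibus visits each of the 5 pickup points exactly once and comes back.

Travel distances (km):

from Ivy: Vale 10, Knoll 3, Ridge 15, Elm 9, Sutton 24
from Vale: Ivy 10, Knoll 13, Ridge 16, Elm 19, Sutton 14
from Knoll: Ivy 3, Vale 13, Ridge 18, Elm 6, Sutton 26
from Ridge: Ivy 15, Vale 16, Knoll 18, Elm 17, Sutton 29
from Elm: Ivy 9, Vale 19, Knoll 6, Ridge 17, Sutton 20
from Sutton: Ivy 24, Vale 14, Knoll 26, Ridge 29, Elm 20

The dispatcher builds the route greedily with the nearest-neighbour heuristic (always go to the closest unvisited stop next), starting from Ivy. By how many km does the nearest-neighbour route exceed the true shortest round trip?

From Ivy: Knoll=3, Elm=9, Vale=10, Ridge=15, Sutton=24 → choose Knoll (3).
From Knoll: Elm=6, Vale=13, Ridge=18, Sutton=26 → choose Elm (6).
From Elm: Ridge=17, Vale=19, Sutton=20 → choose Ridge (17).
From Ridge: Vale=16, Sutton=29 → choose Vale (16).
From Vale: Sutton=14 → choose Sutton (14).
NN route Ivy → Knoll → Elm → Ridge → Vale → Sutton → Ivy costs 80.
Optimal: Ivy → Knoll → Elm → Sutton → Vale → Ridge → Ivy costs 74 (by enumerating all 60 distinct tours).
Excess = 80 − 74 = 6.

Excess over optimum: 6 km.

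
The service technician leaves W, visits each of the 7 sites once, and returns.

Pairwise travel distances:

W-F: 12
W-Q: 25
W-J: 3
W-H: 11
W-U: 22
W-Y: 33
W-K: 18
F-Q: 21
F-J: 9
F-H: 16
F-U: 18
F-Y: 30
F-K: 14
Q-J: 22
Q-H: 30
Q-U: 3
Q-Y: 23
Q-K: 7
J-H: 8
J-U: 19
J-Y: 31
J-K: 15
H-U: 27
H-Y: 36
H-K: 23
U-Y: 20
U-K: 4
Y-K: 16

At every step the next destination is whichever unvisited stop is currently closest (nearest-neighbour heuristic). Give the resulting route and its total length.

104 along W → J → H → F → K → U → Q → Y → W.

At W the remaining stops are J 3, H 11, F 12, K 18, U 22, Q 25, Y 33; go to J.
At J the remaining stops are H 8, F 9, K 15, U 19, Q 22, Y 31; go to H.
At H the remaining stops are F 16, K 23, U 27, Q 30, Y 36; go to F.
At F the remaining stops are K 14, U 18, Q 21, Y 30; go to K.
At K the remaining stops are U 4, Q 7, Y 16; go to U.
At U the remaining stops are Q 3, Y 20; go to Q.
At Q the remaining stops are Y 23; go to Y.
Return Y→W: 33.
Total = 3 + 8 + 16 + 14 + 4 + 3 + 23 + 33 = 104.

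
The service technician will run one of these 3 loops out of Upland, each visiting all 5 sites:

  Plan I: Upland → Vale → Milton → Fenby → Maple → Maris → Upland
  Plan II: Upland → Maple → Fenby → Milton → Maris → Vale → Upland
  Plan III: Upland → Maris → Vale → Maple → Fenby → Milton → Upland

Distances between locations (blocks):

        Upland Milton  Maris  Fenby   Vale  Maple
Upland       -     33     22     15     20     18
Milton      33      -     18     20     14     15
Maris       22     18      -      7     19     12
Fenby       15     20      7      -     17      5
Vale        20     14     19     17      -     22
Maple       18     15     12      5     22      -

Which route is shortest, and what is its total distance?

Shortest is Plan I, total 93 blocks.

Plan I: 20 + 14 + 20 + 5 + 12 + 22 = 93
Plan II: 18 + 5 + 20 + 18 + 19 + 20 = 100
Plan III: 22 + 19 + 22 + 5 + 20 + 33 = 121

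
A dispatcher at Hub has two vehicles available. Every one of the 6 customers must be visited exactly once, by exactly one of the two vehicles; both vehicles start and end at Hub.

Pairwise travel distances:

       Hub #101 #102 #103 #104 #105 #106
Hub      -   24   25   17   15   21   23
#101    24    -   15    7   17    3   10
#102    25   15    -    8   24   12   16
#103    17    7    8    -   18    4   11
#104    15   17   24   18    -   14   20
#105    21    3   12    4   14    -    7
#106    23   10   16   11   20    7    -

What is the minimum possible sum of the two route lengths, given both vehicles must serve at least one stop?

103 — the smallest possible combined total.

There are 2^5 − 1 = 31 ways to divide the 6 stops into two non-empty groups. For each, the best each vehicle can do is its own shortest tour through its group:
  {#101} + {#102, #103, #104, #105, #106}: 48 + 77 = 125
  {#102} + {#101, #103, #104, #105, #106}: 50 + 69 = 119
  {#101, #102} + {#103, #104, #105, #106}: 64 + 63 = 127
  {#103} + {#101, #102, #104, #105, #106}: 34 + 83 = 117
  {#101, #103} + {#102, #104, #105, #106}: 48 + 77 = 125
  {#102, #103} + {#101, #104, #105, #106}: 50 + 65 = 115
  … (31 splits in total)
  {#104} + {#101, #102, #103, #105, #106}: 30 + 73 = 103  ← best
Best: vehicle 1 Hub → #104 → Hub = 30; vehicle 2 Hub → #102 → #103 → #101 → #105 → #106 → Hub = 73; combined 103.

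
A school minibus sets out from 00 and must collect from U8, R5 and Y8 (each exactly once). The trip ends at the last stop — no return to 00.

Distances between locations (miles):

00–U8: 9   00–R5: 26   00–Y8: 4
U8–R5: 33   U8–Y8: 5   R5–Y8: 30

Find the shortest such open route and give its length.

Shortest open route: 42 miles.

There are 3! = 6 possible orderings.
00 → U8 → R5 → Y8: 9+33+30 = 72
00 → U8 → Y8 → R5: 9+5+30 = 44
00 → R5 → U8 → Y8: 26+33+5 = 64
00 → R5 → Y8 → U8: 26+30+5 = 61
00 → Y8 → U8 → R5: 4+5+33 = 42
00 → Y8 → R5 → U8: 4+30+33 = 67
The minimum is 42.
One shortest path: 00 → Y8 → U8 → R5.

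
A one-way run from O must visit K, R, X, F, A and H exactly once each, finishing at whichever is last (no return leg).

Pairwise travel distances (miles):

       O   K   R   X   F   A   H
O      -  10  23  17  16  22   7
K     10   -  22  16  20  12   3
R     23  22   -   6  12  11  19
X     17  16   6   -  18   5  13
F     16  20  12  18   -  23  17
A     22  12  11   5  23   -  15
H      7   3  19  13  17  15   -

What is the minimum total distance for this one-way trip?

There are 6! = 720 possible orderings.
O→K→R→X→F→A→H: 10+22+6+18+23+15 = 94
O→K→R→X→F→H→A: 10+22+6+18+17+15 = 88
O→K→R→X→A→F→H: 10+22+6+5+23+17 = 83
O→K→R→X→A→H→F: 10+22+6+5+15+17 = 75
O→K→R→X→H→F→A: 10+22+6+13+17+23 = 91
O→K→R→X→H→A→F: 10+22+6+13+15+23 = 89
O→K→R→F→X→A→H: 10+22+12+18+5+15 = 82
O→K→R→F→X→H→A: 10+22+12+18+13+15 = 90
… (712 more)
O→H→K→A→X→R→F: 7+3+12+5+6+12 = 45  ← best
The minimum is 45.
One shortest path: O → H → K → A → X → R → F.

Shortest open route: 45 miles.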